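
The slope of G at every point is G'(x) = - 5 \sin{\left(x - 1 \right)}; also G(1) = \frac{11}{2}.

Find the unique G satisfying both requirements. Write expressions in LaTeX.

G(x) = 5 \cos{\left(x - 1 \right)} + \frac{1}{2}

Check a candidate G(x) by differentiating: d/dx[G] must match the given G'(x).
A general antiderivative is 5 \cos{\left(x - 1 \right)} + C.
The condition gives C = \frac{11}{2} - (5) = \frac{1}{2}.
So G(x) = 5 \cos{\left(x - 1 \right)} + \frac{1}{2}.
Check: d/dx[5 \cos{\left(x - 1 \right)} + \frac{1}{2}] = - 5 \sin{\left(x - 1 \right)} = G'(x).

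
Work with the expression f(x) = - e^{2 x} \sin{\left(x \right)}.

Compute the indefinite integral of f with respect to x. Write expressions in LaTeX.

F(x) = - \frac{2 e^{2 x} \sin{\left(x \right)}}{5} + \frac{e^{2 x} \cos{\left(x \right)}}{5} + C

Recover f(x) by differentiating a candidate F(x); any mismatch rules it out.
Check: d/dx[- \frac{2 e^{2 x} \sin{\left(x \right)}}{5} + \frac{e^{2 x} \cos{\left(x \right)}}{5}] = - e^{2 x} \sin{\left(x \right)} = f(x).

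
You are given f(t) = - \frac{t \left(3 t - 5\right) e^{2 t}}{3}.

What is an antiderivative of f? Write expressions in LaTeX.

An antiderivative is F(t) = \frac{\left(- 3 t^{2} + 8 t - 4\right) e^{2 t}}{6}.

Recognize the product-rule pattern: f = u'v + uv' with u = - \frac{t^{2}}{2} + \frac{4 t}{3} - \frac{2}{3}, v = e^{2 t}, so integration by parts undoes it.
Check: d/dt[\frac{\left(- 3 t^{2} + 8 t - 4\right) e^{2 t}}{6}] = - t^{2} e^{2 t} + \frac{5 t e^{2 t}}{3}, which equals f(t).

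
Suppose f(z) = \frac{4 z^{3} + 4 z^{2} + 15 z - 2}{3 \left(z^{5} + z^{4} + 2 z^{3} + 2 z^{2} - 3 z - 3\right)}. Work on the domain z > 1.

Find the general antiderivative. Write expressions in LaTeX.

F(z) = \frac{7 \log{\left(z - 1 \right)}}{16} - \frac{\log{\left(z + 1 \right)}}{12} - \frac{17 \log{\left(z^{2} + 3 \right)}}{96} + \frac{5 \sqrt{3} \operatorname{atan}{\left(\frac{\sqrt{3} z}{3} \right)}}{144} - \frac{17}{24 z + 24} + C

The denominator factors as 3 \left(z - 1\right) \left(z + 1\right)^{2} \left(z^{2} + 3\right); partial fractions split f into directly integrable pieces: - \frac{17 z - 5}{48 \left(z^{2} + 3\right)} - \frac{1}{12 \left(z + 1\right)} + \frac{17}{24 \left(z + 1\right)^{2}} + \frac{7}{16 \left(z - 1\right)}.
Check: d/dz[\frac{7 \log{\left(z - 1 \right)}}{16} - \frac{\log{\left(z + 1 \right)}}{12} - \frac{17 \log{\left(z^{2} + 3 \right)}}{96} + \frac{5 \sqrt{3} \operatorname{atan}{\left(\frac{\sqrt{3} z}{3} \right)}}{144} - \frac{17}{24 z + 24}] = \frac{4 z^{3} + 4 z^{2} + 15 z - 2}{3 z^{5} + 3 z^{4} + 6 z^{3} + 6 z^{2} - 9 z - 9}, which equals f(z).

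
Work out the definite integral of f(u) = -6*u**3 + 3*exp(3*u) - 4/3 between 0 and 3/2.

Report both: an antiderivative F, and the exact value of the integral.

Antiderivative: F(u) = -3*u**4/2 - 4*u/3 + exp(3*u); value = -339/32 + exp(9/2)

Integrate term by term and add the pieces.
F(u) = -3*u**4/2 - 4*u/3 + exp(3*u) is an antiderivative of f.
Check: d/du[-3*u**4/2 - 4*u/3 + exp(3*u)] = -6*u**3 + 3*exp(3*u) - 4/3 = f(u).
F(3/2) = -307/32 + exp(9/2); F(0) = 1.
Integral = F(3/2) - F(0) = -339/32 + exp(9/2).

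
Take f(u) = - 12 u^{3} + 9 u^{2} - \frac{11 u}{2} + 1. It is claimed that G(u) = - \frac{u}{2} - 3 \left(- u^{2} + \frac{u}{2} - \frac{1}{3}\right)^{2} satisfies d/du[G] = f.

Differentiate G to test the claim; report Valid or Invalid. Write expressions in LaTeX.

d/du[G] = - 12 u^{3} + 9 u^{2} - \frac{11 u}{2} + \frac{1}{2}
d/du[G] - f(u) = - \frac{1}{2} != 0.

Invalid: d/du[G] - f = - \frac{1}{2}, which is not 0.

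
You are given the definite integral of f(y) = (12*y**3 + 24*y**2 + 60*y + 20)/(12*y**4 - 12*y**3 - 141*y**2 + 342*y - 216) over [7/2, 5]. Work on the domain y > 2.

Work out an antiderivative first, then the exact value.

Antiderivative: F(y) = (40172*y*log(y - 2) - 38598*y*log(y - 3/2) + 604*y*log(y + 4) - 60258*log(y - 2) + 57897*log(y - 3/2) - 906*log(y + 4) + 13497)/(1089*(2*y - 3)); value = -6433*log(7/2)/363 - 166*log(3/2)/9 - 409/308 - 302*log(15/2)/1089 + 302*log(9)/1089 + 6433*log(2)/363 + 166*log(3)/9

The denominator factors as 3*(y - 2)*(y + 4)*(2*y - 3)**2; partial fractions split f into directly integrable pieces: -12866/(363*(2*y - 3)) - 818/(33*(2*y - 3)**2) + 302/(1089*(y + 4)) + 166/(9*(y - 2)).
F(y) = (40172*y*log(y - 2) - 38598*y*log(y - 3/2) + 604*y*log(y + 4) - 60258*log(y - 2) + 57897*log(y - 3/2) - 906*log(y + 4) + 13497)/(1089*(2*y - 3)) is an antiderivative of f.
Check: d/dy[(40172*y*log(y - 2) - 38598*y*log(y - 3/2) + 604*y*log(y + 4) - 60258*log(y - 2) + 57897*log(y - 3/2) - 906*log(y + 4) + 13497)/(1089*(2*y - 3))] = (12*y**3 + 24*y**2 + 60*y + 20)/(12*y**4 - 12*y**3 - 141*y**2 + 342*y - 216) = f(y).
F(5) = -6433*log(7/2)/363 + 302*log(9)/1089 + 409/231 + 166*log(3)/9; F(7/2) = -6433*log(2)/363 + 302*log(15/2)/1089 + 409/132 + 166*log(3/2)/9.
Integral = F(5) - F(7/2) = -6433*log(7/2)/363 - 166*log(3/2)/9 - 409/308 - 302*log(15/2)/1089 + 302*log(9)/1089 + 6433*log(2)/363 + 166*log(3)/9.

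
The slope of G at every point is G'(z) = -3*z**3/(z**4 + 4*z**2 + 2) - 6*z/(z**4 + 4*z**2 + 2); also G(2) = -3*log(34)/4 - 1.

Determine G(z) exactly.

G(z) = -3*log(z**4 + 4*z**2 + 2)/4 - 1

G'(z) matches the chain-rule pattern g'(h)*h' with inner function h(z) = z**4 + 4*z**2 + 2; substituting u = h(z) collapses the integral.
A general antiderivative is -3*log(z**4 + 4*z**2 + 2)/4 + C.
The condition gives C = -3*log(34)/4 - 1 - (-3*log(34)/4) = -1.
So G(z) = -3*log(z**4 + 4*z**2 + 2)/4 - 1.
Check: d/dz[-3*log(z**4 + 4*z**2 + 2)/4 - 1] = (-3*z**3 - 6*z)/(z**4 + 4*z**2 + 2), which equals G'(z).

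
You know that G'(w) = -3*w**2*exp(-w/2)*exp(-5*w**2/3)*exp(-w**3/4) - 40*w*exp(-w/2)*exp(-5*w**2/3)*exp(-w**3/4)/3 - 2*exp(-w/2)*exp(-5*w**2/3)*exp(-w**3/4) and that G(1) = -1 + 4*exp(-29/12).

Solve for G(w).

G(w) = 4*exp(-w**3/4 - 5*w**2/3 - w/2) - 1

G'(w) matches the chain-rule pattern g'(h)*h' with inner function h(w) = -w**3/4 - 5*w**2/3 - w/2; substituting u = h(w) collapses the integral.
A general antiderivative is 4*exp(-w**3/4 - 5*w**2/3 - w/2) + C.
The condition gives C = -1 + 4*exp(-29/12) - (4*exp(-29/12)) = -1.
So G(w) = 4*exp(-w**3/4 - 5*w**2/3 - w/2) - 1.
Check: d/dw[4*exp(-w**3/4 - 5*w**2/3 - w/2) - 1] = (-9*w**2 - 40*w - 6)*exp(-w/2)*exp(-5*w**2/3)*exp(-w**3/4)/3, which equals G'(w).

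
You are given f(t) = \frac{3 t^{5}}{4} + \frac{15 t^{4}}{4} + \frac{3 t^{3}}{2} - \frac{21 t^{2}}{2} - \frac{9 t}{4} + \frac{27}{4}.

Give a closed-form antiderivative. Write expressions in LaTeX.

The substitution u = - \frac{t^{2}}{2} - t + \frac{3}{2} works: f is exactly (dF/du)*(du/dt) for that inner function.
Check: d/dt[- \frac{\left(- t^{2} - 2 t + 3\right)^{3}}{8}] = \frac{3 t^{5}}{4} + \frac{15 t^{4}}{4} + \frac{3 t^{3}}{2} - \frac{21 t^{2}}{2} - \frac{9 t}{4} + \frac{27}{4} = f(t).

An antiderivative is F(t) = - \frac{\left(- t^{2} - 2 t + 3\right)^{3}}{8}.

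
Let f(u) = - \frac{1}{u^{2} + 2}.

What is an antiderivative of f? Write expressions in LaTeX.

Any candidate F(u) must reproduce f(u) exactly when differentiated.
Check: d/du[- \frac{\sqrt{2} \operatorname{atan}{\left(\frac{\sqrt{2} u}{2} \right)}}{2}] = - \frac{1}{u^{2} + 2} = f(u).

An antiderivative is F(u) = - \frac{\sqrt{2} \operatorname{atan}{\left(\frac{\sqrt{2} u}{2} \right)}}{2}.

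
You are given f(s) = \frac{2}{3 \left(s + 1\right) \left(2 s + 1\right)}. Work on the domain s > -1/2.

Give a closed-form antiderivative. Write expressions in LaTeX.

An antiderivative is F(s) = \frac{2 \log{\left(s + \frac{1}{2} \right)}}{3} - \frac{2 \log{\left(s + 1 \right)}}{3}.

Factor the denominator (3 \left(s + 1\right) \left(2 s + 1\right)) and decompose: f = \frac{4}{3 \left(2 s + 1\right)} - \frac{2}{3 \left(s + 1\right)}; each piece integrates to a log, atan, or power term.
Check: d/ds[\frac{2 \log{\left(s + \frac{1}{2} \right)}}{3} - \frac{2 \log{\left(s + 1 \right)}}{3}] = \frac{2}{6 s^{2} + 9 s + 3}, which equals f(s).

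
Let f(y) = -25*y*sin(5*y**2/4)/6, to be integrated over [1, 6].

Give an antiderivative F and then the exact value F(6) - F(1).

The substitution u = 5*y**2/4 works: f is exactly (dF/du)*(du/dy) for that inner function.
F(y) = 5*cos(5*y**2/4)/3 is an antiderivative of f.
Check: d/dy[5*cos(5*y**2/4)/3] = -25*y*sin(5*y**2/4)/6 = f(y).
F(6) = 5*cos(45)/3; F(1) = 5*cos(5/4)/3.
Integral = F(6) - F(1) = -5*cos(5/4)/3 + 5*cos(45)/3.

Antiderivative: F(y) = 5*cos(5*y**2/4)/3; value = -5*cos(5/4)/3 + 5*cos(45)/3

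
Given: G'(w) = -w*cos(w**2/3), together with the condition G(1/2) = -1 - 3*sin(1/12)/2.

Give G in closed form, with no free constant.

G(w) = -(3*sin(w**2/3) + 2)/2

The substitution u = w**2/3 works: G'(w) is exactly (dG/du)*(du/dw) for that inner function.
A general antiderivative is -3*sin(w**2/3)/2 + C.
The condition gives C = -1 - 3*sin(1/12)/2 - (-3*sin(1/12)/2) = -1.
So G(w) = -(3*sin(w**2/3) + 2)/2.
Check: d/dw[-(3*sin(w**2/3) + 2)/2] = -w*cos(w**2/3) = G'(w).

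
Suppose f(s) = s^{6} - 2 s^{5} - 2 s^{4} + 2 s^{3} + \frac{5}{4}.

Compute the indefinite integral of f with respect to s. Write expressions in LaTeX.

Integrate term by term and add the pieces.
Check: d/ds[\frac{s \left(60 s^{6} - 140 s^{5} - 168 s^{4} + 210 s^{3} + 525\right)}{420}] = s^{6} - 2 s^{5} - 2 s^{4} + 2 s^{3} + \frac{5}{4} = f(s).

F(s) = \frac{s \left(60 s^{6} - 140 s^{5} - 168 s^{4} + 210 s^{3} + 525\right)}{420} + C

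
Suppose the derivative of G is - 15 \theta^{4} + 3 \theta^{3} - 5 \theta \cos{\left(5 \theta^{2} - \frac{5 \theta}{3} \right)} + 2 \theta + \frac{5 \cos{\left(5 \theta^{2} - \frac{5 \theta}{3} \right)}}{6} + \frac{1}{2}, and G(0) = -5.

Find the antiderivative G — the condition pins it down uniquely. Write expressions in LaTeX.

G(\theta) = \frac{- 12 \theta^{5} + 3 \theta^{4} + 4 \theta^{2} + 2 \theta - 2 \sin{\left(5 \theta^{2} - \frac{5 \theta}{3} \right)} - 20}{4}

Integrate term by term and add the pieces.
A general antiderivative is - 3 \theta^{5} + \frac{3 \theta^{4}}{4} + \theta^{2} + \frac{\theta}{2} - \frac{\sin{\left(5 \theta^{2} - \frac{5 \theta}{3} \right)}}{2} - 4 + C.
The condition gives C = -5 - (-4) = -1.
So G(\theta) = \frac{- 12 \theta^{5} + 3 \theta^{4} + 4 \theta^{2} + 2 \theta - 2 \sin{\left(5 \theta^{2} - \frac{5 \theta}{3} \right)} - 20}{4}.
Check: d/d\theta[\frac{- 12 \theta^{5} + 3 \theta^{4} + 4 \theta^{2} + 2 \theta - 2 \sin{\left(5 \theta^{2} - \frac{5 \theta}{3} \right)} - 20}{4}] = - 15 \theta^{4} + 3 \theta^{3} - 5 \theta \cos{\left(5 \theta^{2} - \frac{5 \theta}{3} \right)} + 2 \theta + \frac{5 \cos{\left(5 \theta^{2} - \frac{5 \theta}{3} \right)}}{6} + \frac{1}{2} = G'(\theta).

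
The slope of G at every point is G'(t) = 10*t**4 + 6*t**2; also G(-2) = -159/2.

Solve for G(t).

G(t) = 2*t**5 + 2*t**3 + 1/2

Integrate term by term and add the pieces.
A general antiderivative is 2*t**5 + 2*t**3 + 1/2 + C.
The condition gives C = -159/2 - (-159/2) = 0.
So G(t) = 2*t**5 + 2*t**3 + 1/2.
Check: d/dt[2*t**5 + 2*t**3 + 1/2] = 10*t**4 + 6*t**2 = G'(t).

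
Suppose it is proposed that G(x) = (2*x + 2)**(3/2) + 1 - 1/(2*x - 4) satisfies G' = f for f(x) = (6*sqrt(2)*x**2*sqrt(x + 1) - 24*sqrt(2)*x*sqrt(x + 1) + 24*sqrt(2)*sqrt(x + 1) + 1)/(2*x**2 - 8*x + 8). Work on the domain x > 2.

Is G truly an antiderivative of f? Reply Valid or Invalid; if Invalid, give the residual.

d/dx[G] = (6*sqrt(2)*x**2*sqrt(x + 1) - 24*sqrt(2)*x*sqrt(x + 1) + 24*sqrt(2)*sqrt(x + 1) + 1)/(2*x**2 - 8*x + 8)
This equals f(x) exactly, so the claim holds.

Valid - the claim checks out under differentiation.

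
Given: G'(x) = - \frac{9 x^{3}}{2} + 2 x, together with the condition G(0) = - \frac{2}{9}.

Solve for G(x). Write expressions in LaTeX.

G'(x) matches the chain-rule pattern g'(h)*h' with inner function h(x) = \frac{3 x^{2}}{2} - \frac{2}{3}; substituting u = h(x) collapses the integral.
A general antiderivative is - \frac{\left(\frac{3 x^{2}}{2} - \frac{2}{3}\right)^{2}}{2} + C.
The condition gives C = - \frac{2}{9} - (- \frac{2}{9}) = 0.
So G(x) = - \frac{\left(\frac{3 x^{2}}{2} - \frac{2}{3}\right)^{2}}{2}.
Check: d/dx[- \frac{\left(\frac{3 x^{2}}{2} - \frac{2}{3}\right)^{2}}{2}] = - \frac{9 x^{3}}{2} + 2 x = G'(x).

G(x) = - \frac{\left(\frac{3 x^{2}}{2} - \frac{2}{3}\right)^{2}}{2}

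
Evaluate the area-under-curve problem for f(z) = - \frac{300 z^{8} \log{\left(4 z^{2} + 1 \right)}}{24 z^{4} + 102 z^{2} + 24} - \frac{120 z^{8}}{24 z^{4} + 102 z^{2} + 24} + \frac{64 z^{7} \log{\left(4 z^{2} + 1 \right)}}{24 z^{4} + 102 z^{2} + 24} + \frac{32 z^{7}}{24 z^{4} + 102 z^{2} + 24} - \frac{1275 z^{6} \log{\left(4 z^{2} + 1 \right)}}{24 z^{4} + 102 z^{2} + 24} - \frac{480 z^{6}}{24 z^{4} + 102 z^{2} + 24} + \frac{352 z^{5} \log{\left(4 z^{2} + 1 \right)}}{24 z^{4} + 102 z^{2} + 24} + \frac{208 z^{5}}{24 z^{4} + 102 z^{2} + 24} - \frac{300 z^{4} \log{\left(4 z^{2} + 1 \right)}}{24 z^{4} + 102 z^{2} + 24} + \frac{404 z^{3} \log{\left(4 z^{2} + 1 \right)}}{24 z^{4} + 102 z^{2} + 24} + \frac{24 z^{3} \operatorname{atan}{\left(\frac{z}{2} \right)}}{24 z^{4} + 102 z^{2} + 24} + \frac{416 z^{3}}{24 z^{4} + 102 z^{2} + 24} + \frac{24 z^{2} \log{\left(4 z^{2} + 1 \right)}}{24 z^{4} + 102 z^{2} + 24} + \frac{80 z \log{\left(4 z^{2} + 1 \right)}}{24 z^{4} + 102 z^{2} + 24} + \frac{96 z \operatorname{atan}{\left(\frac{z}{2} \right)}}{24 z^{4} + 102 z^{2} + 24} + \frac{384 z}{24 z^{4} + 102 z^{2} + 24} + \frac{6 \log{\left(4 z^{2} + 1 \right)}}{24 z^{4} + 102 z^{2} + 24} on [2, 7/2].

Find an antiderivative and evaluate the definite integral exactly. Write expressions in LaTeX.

Recognize the product-rule pattern: f = u'v + uv' with u = - \frac{5 z^{5}}{2} + \frac{2 z^{4}}{3} + \frac{5 z^{2}}{3} + \frac{\operatorname{atan}{\left(\frac{z}{2} \right)}}{2} + 2, v = \log{\left(4 z^{2} + 1 \right)}, so integration by parts undoes it.
F(z) = - \frac{5 z^{5} \log{\left(4 z^{2} + 1 \right)}}{2} + \frac{2 z^{4} \log{\left(4 z^{2} + 1 \right)}}{3} + \frac{5 z^{2} \log{\left(4 z^{2} + 1 \right)}}{3} + \frac{\log{\left(4 z^{2} + 1 \right)} \operatorname{atan}{\left(\frac{z}{2} \right)}}{2} + 2 \log{\left(4 z^{2} + 1 \right)} is an antiderivative of f.
Check: d/dz[- \frac{5 z^{5} \log{\left(4 z^{2} + 1 \right)}}{2} + \frac{2 z^{4} \log{\left(4 z^{2} + 1 \right)}}{3} + \frac{5 z^{2} \log{\left(4 z^{2} + 1 \right)}}{3} + \frac{\log{\left(4 z^{2} + 1 \right)} \operatorname{atan}{\left(\frac{z}{2} \right)}}{2} + 2 \log{\left(4 z^{2} + 1 \right)}] = \frac{- 300 z^{8} \log{\left(4 z^{2} + 1 \right)} - 120 z^{8} + 64 z^{7} \log{\left(4 z^{2} + 1 \right)} + 32 z^{7} - 1275 z^{6} \log{\left(4 z^{2} + 1 \right)} - 480 z^{6} + 352 z^{5} \log{\left(4 z^{2} + 1 \right)} + 208 z^{5} - 300 z^{4} \log{\left(4 z^{2} + 1 \right)} + 404 z^{3} \log{\left(4 z^{2} + 1 \right)} + 24 z^{3} \operatorname{atan}{\left(\frac{z}{2} \right)} + 416 z^{3} + 24 z^{2} \log{\left(4 z^{2} + 1 \right)} + 80 z \log{\left(4 z^{2} + 1 \right)} + 96 z \operatorname{atan}{\left(\frac{z}{2} \right)} + 384 z + 6 \log{\left(4 z^{2} + 1 \right)}}{24 z^{4} + 102 z^{2} + 24}, which equals f(z).
F(7/2) = - \frac{228593 \log{\left(50 \right)}}{192} + \frac{\log{\left(50 \right)} \operatorname{atan}{\left(\frac{7}{4} \right)}}{2}; F(2) = - \frac{182 \log{\left(17 \right)}}{3} + \frac{\pi \log{\left(17 \right)}}{8}.
Integral = F(7/2) - F(2) = - \frac{228593 \log{\left(50 \right)}}{192} - \frac{\pi \log{\left(17 \right)}}{8} + \frac{\log{\left(50 \right)} \operatorname{atan}{\left(\frac{7}{4} \right)}}{2} + \frac{182 \log{\left(17 \right)}}{3}.

Antiderivative: F(z) = - \frac{5 z^{5} \log{\left(4 z^{2} + 1 \right)}}{2} + \frac{2 z^{4} \log{\left(4 z^{2} + 1 \right)}}{3} + \frac{5 z^{2} \log{\left(4 z^{2} + 1 \right)}}{3} + \frac{\log{\left(4 z^{2} + 1 \right)} \operatorname{atan}{\left(\frac{z}{2} \right)}}{2} + 2 \log{\left(4 z^{2} + 1 \right)}; value = - \frac{228593 \log{\left(50 \right)}}{192} - \frac{\pi \log{\left(17 \right)}}{8} + \frac{\log{\left(50 \right)} \operatorname{atan}{\left(\frac{7}{4} \right)}}{2} + \frac{182 \log{\left(17 \right)}}{3}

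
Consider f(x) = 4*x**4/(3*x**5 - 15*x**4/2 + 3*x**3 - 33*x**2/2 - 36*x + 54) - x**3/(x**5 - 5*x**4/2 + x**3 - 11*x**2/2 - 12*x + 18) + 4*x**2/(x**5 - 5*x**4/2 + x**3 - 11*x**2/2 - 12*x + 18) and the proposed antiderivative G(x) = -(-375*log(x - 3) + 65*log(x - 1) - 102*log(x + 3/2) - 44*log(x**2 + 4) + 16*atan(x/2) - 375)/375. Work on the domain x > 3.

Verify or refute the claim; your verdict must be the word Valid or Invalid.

d/dx[G] = (8*x**4 - 6*x**3 + 24*x**2)/(6*x**5 - 15*x**4 + 6*x**3 - 33*x**2 - 72*x + 108)
This equals f(x) exactly, so the claim holds.

Valid. The derivative of G reproduces f.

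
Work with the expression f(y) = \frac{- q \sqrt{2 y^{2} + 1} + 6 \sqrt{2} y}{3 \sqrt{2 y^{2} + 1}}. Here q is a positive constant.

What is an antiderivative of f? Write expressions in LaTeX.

Any candidate F(y) must reproduce f(y) exactly when differentiated.
Check: d/dy[- \frac{q y}{3} + 2 \sqrt{y^{2} + \frac{1}{2}}] = \frac{- q \sqrt{2 y^{2} + 1} + 6 \sqrt{2} y}{3 \sqrt{2 y^{2} + 1}} = f(y).

An antiderivative is F(y) = - \frac{q y}{3} + 2 \sqrt{y^{2} + \frac{1}{2}}.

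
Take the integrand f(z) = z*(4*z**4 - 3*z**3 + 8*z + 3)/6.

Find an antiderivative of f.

An antiderivative is F(z) = z**6/9 - z**5/10 + 4*z**3/9 + z**2/4.

For F(z) to be correct the identity F'(z) - f(z) = 0 must hold.
Check: d/dz[z**6/9 - z**5/10 + 4*z**3/9 + z**2/4] = 2*z**5/3 - z**4/2 + 4*z**2/3 + z/2, which equals f(z).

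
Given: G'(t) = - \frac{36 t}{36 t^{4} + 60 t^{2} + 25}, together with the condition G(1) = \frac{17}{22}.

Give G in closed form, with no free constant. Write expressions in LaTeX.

G'(t) matches the chain-rule pattern g'(h)*h' with inner function h(t) = 2 t^{2} + \frac{5}{3}; substituting u = h(t) collapses the integral.
A general antiderivative is \frac{1}{2 t^{2} + \frac{5}{3}} + C.
The condition gives C = \frac{17}{22} - (\frac{3}{11}) = \frac{1}{2}.
So G(t) = \frac{6 t^{2} + 11}{12 t^{2} + 10}.
Check: d/dt[\frac{6 t^{2} + 11}{12 t^{2} + 10}] = - \frac{36 t}{36 t^{4} + 60 t^{2} + 25} = G'(t).

G(t) = \frac{6 t^{2} + 11}{12 t^{2} + 10}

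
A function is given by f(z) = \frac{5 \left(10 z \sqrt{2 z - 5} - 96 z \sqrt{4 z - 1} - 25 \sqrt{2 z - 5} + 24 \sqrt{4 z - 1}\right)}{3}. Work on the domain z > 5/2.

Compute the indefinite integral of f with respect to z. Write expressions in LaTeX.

Whatever form F(z) takes, F'(z) = f(z) is non-negotiable.
Check: d/dz[\frac{20 z^{2} \sqrt{2 z - 5}}{3} - 64 z^{2} \sqrt{4 z - 1} - \frac{100 z \sqrt{2 z - 5}}{3} + 32 z \sqrt{4 z - 1} + \frac{125 \sqrt{2 z - 5}}{3} - 4 \sqrt{4 z - 1}] = \frac{- 1920 z^{2} \sqrt{2 z - 5} + 100 z^{2} \sqrt{4 z - 1} + 960 z \sqrt{2 z - 5} - 500 z \sqrt{4 z - 1} - 120 \sqrt{2 z - 5} + 625 \sqrt{4 z - 1}}{3 \sqrt{2 z - 5} \sqrt{4 z - 1}}, which equals f(z).

F(z) = \frac{20 z^{2} \sqrt{2 z - 5}}{3} - 64 z^{2} \sqrt{4 z - 1} - \frac{100 z \sqrt{2 z - 5}}{3} + 32 z \sqrt{4 z - 1} + \frac{125 \sqrt{2 z - 5}}{3} - 4 \sqrt{4 z - 1} + C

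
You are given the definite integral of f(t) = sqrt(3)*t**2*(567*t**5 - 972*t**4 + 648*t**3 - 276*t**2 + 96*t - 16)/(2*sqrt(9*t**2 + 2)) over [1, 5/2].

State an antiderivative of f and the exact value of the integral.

f has the shape u'v + uv' for u = sqrt(3*t**2 + 2/3)/2 and v = (3*t**2 - 2*t)**3 — it is the derivative of the product u*v.
F(t) = sqrt(3)*t**3*(3*t - 2)**3*sqrt(9*t**2 + 2)/6 is an antiderivative of f.
Check: d/dt[sqrt(3)*t**3*(3*t - 2)**3*sqrt(9*t**2 + 2)/6] = (567*sqrt(3)*t**7 - 972*sqrt(3)*t**6 + 648*sqrt(3)*t**5 - 276*sqrt(3)*t**4 + 96*sqrt(3)*t**3 - 16*sqrt(3)*t**2)/(2*sqrt(9*t**2 + 2)), which equals f(t).
F(5/2) = 166375*sqrt(699)/768; F(1) = sqrt(33)/6.
Integral = F(5/2) - F(1) = -sqrt(33)/6 + 166375*sqrt(699)/768.

Antiderivative: F(t) = sqrt(3)*t**3*(3*t - 2)**3*sqrt(9*t**2 + 2)/6; value = -sqrt(33)/6 + 166375*sqrt(699)/768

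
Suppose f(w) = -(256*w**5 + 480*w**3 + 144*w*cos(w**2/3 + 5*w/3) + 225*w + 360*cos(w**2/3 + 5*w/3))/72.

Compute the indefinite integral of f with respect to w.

F(w) = -16*w**6/27 - 5*w**4/3 - 25*w**2/16 - 3*sin(w**2/3 + 5*w/3) + C

A candidate is checked by its d/dw: the result must match f(w).
Check: d/dw[-16*w**6/27 - 5*w**4/3 - 25*w**2/16 - 3*sin(w**2/3 + 5*w/3)] = -32*w**5/9 - 20*w**3/3 - 2*w*cos(w**2/3 + 5*w/3) - 25*w/8 - 5*cos(w**2/3 + 5*w/3), which equals f(w).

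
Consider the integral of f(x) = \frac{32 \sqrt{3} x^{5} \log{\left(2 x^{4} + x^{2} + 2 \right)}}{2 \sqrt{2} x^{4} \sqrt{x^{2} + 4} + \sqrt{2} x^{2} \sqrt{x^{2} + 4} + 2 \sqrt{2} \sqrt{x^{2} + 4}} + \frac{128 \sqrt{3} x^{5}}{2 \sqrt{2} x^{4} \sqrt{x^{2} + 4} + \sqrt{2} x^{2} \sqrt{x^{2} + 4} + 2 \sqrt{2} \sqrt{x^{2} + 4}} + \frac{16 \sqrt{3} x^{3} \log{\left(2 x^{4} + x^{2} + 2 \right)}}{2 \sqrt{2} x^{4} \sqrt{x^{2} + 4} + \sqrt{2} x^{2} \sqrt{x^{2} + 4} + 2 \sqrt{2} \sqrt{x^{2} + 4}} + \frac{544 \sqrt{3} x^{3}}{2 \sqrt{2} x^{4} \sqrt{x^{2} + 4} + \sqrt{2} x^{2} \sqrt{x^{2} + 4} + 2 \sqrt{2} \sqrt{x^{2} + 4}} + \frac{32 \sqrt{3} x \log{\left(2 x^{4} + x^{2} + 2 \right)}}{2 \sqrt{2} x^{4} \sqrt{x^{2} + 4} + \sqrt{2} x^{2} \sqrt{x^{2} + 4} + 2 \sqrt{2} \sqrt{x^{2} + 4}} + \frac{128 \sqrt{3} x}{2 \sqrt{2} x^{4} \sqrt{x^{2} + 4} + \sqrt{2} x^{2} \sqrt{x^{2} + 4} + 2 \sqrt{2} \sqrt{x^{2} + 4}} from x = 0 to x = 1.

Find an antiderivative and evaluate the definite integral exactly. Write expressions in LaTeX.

Antiderivative: F(x) = 16 \sqrt{\frac{3 x^{2}}{2} + 6} \log{\left(2 x^{4} + x^{2} + 2 \right)}; value = - 16 \sqrt{6} \log{\left(2 \right)} + 8 \sqrt{30} \log{\left(5 \right)}

Recognize the product-rule pattern: f = u'v + uv' with u = 16 \sqrt{\frac{3 x^{2}}{2} + 6}, v = \log{\left(2 x^{4} + x^{2} + 2 \right)}, so integration by parts undoes it.
F(x) = 16 \sqrt{\frac{3 x^{2}}{2} + 6} \log{\left(2 x^{4} + x^{2} + 2 \right)} is an antiderivative of f.
Check: d/dx[16 \sqrt{\frac{3 x^{2}}{2} + 6} \log{\left(2 x^{4} + x^{2} + 2 \right)}] = \frac{32 \sqrt{3} x^{5} \log{\left(2 x^{4} + x^{2} + 2 \right)} + 128 \sqrt{3} x^{5} + 16 \sqrt{3} x^{3} \log{\left(2 x^{4} + x^{2} + 2 \right)} + 544 \sqrt{3} x^{3} + 32 \sqrt{3} x \log{\left(2 x^{4} + x^{2} + 2 \right)} + 128 \sqrt{3} x}{2 \sqrt{2} x^{4} \sqrt{x^{2} + 4} + \sqrt{2} x^{2} \sqrt{x^{2} + 4} + 2 \sqrt{2} \sqrt{x^{2} + 4}}, which equals f(x).
F(1) = 8 \sqrt{30} \log{\left(5 \right)}; F(0) = 16 \sqrt{6} \log{\left(2 \right)}.
Integral = F(1) - F(0) = - 16 \sqrt{6} \log{\left(2 \right)} + 8 \sqrt{30} \log{\left(5 \right)}.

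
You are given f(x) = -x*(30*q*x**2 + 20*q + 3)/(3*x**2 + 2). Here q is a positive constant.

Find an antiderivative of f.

Since d/dx undoes antidifferentiation here, F'(x) = f(x) is required of F(x).
Check: d/dx[-5*q*x**2 - log(3*x**2/2 + 1)/2] = (-30*q*x**3 - 20*q*x - 3*x)/(3*x**2 + 2), which equals f(x).

An antiderivative is F(x) = -5*q*x**2 - log(3*x**2/2 + 1)/2.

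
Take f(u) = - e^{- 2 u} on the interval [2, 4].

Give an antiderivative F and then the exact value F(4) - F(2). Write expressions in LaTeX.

An antiderivative F(u) passes only if d/du[F] lands on f(u) exactly.
F(u) = \frac{e^{- 2 u}}{2} is an antiderivative of f.
Check: d/du[\frac{e^{- 2 u}}{2}] = - e^{- 2 u} = f(u).
F(4) = \frac{1}{2 e^{8}}; F(2) = \frac{1}{2 e^{4}}.
Integral = F(4) - F(2) = - \frac{1}{2 e^{4}} + \frac{1}{2 e^{8}}.

Antiderivative: F(u) = \frac{e^{- 2 u}}{2}; value = - \frac{1}{2 e^{4}} + \frac{1}{2 e^{8}}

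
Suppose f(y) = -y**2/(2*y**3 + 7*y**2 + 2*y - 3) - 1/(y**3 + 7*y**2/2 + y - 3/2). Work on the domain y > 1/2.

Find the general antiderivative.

Factor the denominator ((y + 1)*(y + 3)*(2*y - 1)) and decompose: f = -3/(7*(2*y - 1)) - 11/(14*(y + 3)) + 1/(2*(y + 1)); each piece integrates to a log, atan, or power term.
Check: d/dy[-3*log(y - 1/2)/14 + log(y + 1)/2 - 11*log(y + 3)/14] = (-y**2 - 2)/(2*y**3 + 7*y**2 + 2*y - 3), which equals f(y).

F(y) = -3*log(y - 1/2)/14 + log(y + 1)/2 - 11*log(y + 3)/14 + C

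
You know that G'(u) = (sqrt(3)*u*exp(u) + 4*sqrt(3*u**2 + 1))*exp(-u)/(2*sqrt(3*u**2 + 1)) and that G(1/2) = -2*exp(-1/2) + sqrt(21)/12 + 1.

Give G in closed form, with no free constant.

Recover the given G'(u) by differentiating a candidate G(u); any mismatch rules it out.
A general antiderivative is sqrt(4*u**2 + 4/3)/4 - 2*exp(-u) + C.
The condition gives C = -2*exp(-1/2) + sqrt(21)/12 + 1 - (-2*exp(-1/2) + sqrt(21)/12) = 1.
So G(u) = sqrt(3)*(sqrt(3*u**2 + 1)*exp(u) + 2*sqrt(3)*exp(u) - 4*sqrt(3))*exp(-u)/6.
Check: d/du[sqrt(3)*(sqrt(3*u**2 + 1)*exp(u) + 2*sqrt(3)*exp(u) - 4*sqrt(3))*exp(-u)/6] = (sqrt(3)*u*exp(u) + 4*sqrt(3*u**2 + 1))*exp(-u)/(2*sqrt(3*u**2 + 1)) = G'(u).

G(u) = sqrt(3)*(sqrt(3*u**2 + 1)*exp(u) + 2*sqrt(3)*exp(u) - 4*sqrt(3))*exp(-u)/6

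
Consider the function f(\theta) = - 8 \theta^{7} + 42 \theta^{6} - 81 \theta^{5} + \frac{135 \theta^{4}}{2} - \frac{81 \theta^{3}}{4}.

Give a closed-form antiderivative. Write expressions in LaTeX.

An antiderivative is F(\theta) = - \frac{\theta^{4} \left(2 \theta - 3\right)^{4}}{16}.

The substitution u = \theta^{2} - \frac{3 \theta}{2} works: f is exactly (dF/du)*(du/d\theta) for that inner function.
Check: d/d\theta[- \frac{\theta^{4} \left(2 \theta - 3\right)^{4}}{16}] = - 8 \theta^{7} + 42 \theta^{6} - 81 \theta^{5} + \frac{135 \theta^{4}}{2} - \frac{81 \theta^{3}}{4} = f(\theta).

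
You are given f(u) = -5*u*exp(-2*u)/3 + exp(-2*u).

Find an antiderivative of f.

Recognize the product-rule pattern: f = v'r + vr' with v = 5*u/6 - 1/12, r = exp(-2*u), so integration by parts undoes it.
Check: d/du[5*u*exp(-2*u)/6 - exp(-2*u)/12] = (3 - 5*u)*exp(-2*u)/3, which equals f(u).

An antiderivative is F(u) = 5*u*exp(-2*u)/6 - exp(-2*u)/12.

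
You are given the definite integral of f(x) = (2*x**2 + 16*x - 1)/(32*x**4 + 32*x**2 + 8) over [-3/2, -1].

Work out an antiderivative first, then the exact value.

Antiderivative: F(x) = (-x - 4)/(16*x**2 + 8); value = -3/44

f has the shape u'v + uv' for u = 1/(4*x**2 + 2) and v = -x/4 - 1 — it is the derivative of the product u*v.
F(x) = (-x - 4)/(16*x**2 + 8) is an antiderivative of f.
Check: d/dx[(-x - 4)/(16*x**2 + 8)] = (2*x**2 + 16*x - 1)/(32*x**4 + 32*x**2 + 8) = f(x).
F(-1) = -1/8; F(-3/2) = -5/88.
Integral = F(-1) - F(-3/2) = -3/44.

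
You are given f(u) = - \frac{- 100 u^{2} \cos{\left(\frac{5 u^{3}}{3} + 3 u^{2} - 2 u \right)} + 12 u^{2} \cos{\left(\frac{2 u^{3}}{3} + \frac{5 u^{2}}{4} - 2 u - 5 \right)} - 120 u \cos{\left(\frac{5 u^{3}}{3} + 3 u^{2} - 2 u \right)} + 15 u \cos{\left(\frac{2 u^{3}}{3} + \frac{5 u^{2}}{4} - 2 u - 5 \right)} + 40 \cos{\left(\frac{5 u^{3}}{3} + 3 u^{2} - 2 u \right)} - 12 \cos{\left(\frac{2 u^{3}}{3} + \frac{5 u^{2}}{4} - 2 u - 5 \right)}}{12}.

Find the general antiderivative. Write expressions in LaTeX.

A candidate is checked by its d/du: the result must match f(u).
Check: d/du[\frac{5 \sin{\left(\frac{5 u^{3}}{3} + 3 u^{2} - 2 u \right)}}{3} - \frac{\sin{\left(\frac{2 u^{3}}{3} + \frac{5 u^{2}}{4} - 2 u - 5 \right)}}{2}] = \frac{25 u^{2} \cos{\left(\frac{5 u^{3}}{3} + 3 u^{2} - 2 u \right)}}{3} - u^{2} \cos{\left(\frac{2 u^{3}}{3} + \frac{5 u^{2}}{4} - 2 u - 5 \right)} + 10 u \cos{\left(\frac{5 u^{3}}{3} + 3 u^{2} - 2 u \right)} - \frac{5 u \cos{\left(\frac{2 u^{3}}{3} + \frac{5 u^{2}}{4} - 2 u - 5 \right)}}{4} - \frac{10 \cos{\left(\frac{5 u^{3}}{3} + 3 u^{2} - 2 u \right)}}{3} + \cos{\left(\frac{2 u^{3}}{3} + \frac{5 u^{2}}{4} - 2 u - 5 \right)}, which equals f(u).

F(u) = \frac{5 \sin{\left(\frac{5 u^{3}}{3} + 3 u^{2} - 2 u \right)}}{3} - \frac{\sin{\left(\frac{2 u^{3}}{3} + \frac{5 u^{2}}{4} - 2 u - 5 \right)}}{2} + C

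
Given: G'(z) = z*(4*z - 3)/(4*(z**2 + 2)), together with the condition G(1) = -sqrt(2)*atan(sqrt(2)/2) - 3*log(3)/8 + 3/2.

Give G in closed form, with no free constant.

The proposed G(z) is checked by its d/dz: the result must match the given G'(z).
A general antiderivative is z - 3*log(z**2 + 2)/8 - sqrt(2)*atan(sqrt(2)*z/2) + C.
The condition gives C = -sqrt(2)*atan(sqrt(2)/2) - 3*log(3)/8 + 3/2 - (-sqrt(2)*atan(sqrt(2)/2) - 3*log(3)/8 + 1) = 1/2.
So G(z) = (8*z - 3*log(z**2 + 2) - 8*sqrt(2)*atan(sqrt(2)*z/2) + 4)/8.
Check: d/dz[(8*z - 3*log(z**2 + 2) - 8*sqrt(2)*atan(sqrt(2)*z/2) + 4)/8] = (4*z**2 - 3*z)/(4*z**2 + 8), which equals G'(z).

G(z) = (8*z - 3*log(z**2 + 2) - 8*sqrt(2)*atan(sqrt(2)*z/2) + 4)/8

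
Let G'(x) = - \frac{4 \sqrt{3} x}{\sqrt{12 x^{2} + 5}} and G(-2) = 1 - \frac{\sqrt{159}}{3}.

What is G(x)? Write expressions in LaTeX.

The substitution u = 4 x^{2} + \frac{5}{3} works: G'(x) is exactly (dG/du)*(du/dx) for that inner function.
A general antiderivative is - \sqrt{4 x^{2} + \frac{5}{3}} + C.
The condition gives C = 1 - \frac{\sqrt{159}}{3} - (- \frac{\sqrt{159}}{3}) = 1.
So G(x) = 1 - \sqrt{4 x^{2} + \frac{5}{3}}.
Check: d/dx[1 - \sqrt{4 x^{2} + \frac{5}{3}}] = - \frac{4 \sqrt{3} x}{\sqrt{12 x^{2} + 5}} = G'(x).

G(x) = 1 - \sqrt{4 x^{2} + \frac{5}{3}}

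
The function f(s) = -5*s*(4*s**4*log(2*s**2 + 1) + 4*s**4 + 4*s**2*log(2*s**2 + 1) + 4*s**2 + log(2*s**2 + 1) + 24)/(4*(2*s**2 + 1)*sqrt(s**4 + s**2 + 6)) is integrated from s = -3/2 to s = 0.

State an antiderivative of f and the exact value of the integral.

Recognize the product-rule pattern: f = u'v + uv' with u = -5*sqrt(s**4 + s**2 + 6)/4, v = log(2*s**2 + 1), so integration by parts undoes it.
F(s) = -5*sqrt(s**4 + s**2 + 6)*log(2*s**2 + 1)/4 is an antiderivative of f.
Check: d/ds[-5*sqrt(s**4 + s**2 + 6)*log(2*s**2 + 1)/4] = (-20*s**5*log(2*s**2 + 1) - 20*s**5 - 20*s**3*log(2*s**2 + 1) - 20*s**3 - 5*s*log(2*s**2 + 1) - 120*s)/(8*s**2*sqrt(s**4 + s**2 + 6) + 4*sqrt(s**4 + s**2 + 6)), which equals f(s).
F(0) = 0; F(-3/2) = -5*sqrt(213)*log(11/2)/16.
Integral = F(0) - F(-3/2) = 5*sqrt(213)*log(11/2)/16.

Antiderivative: F(s) = -5*sqrt(s**4 + s**2 + 6)*log(2*s**2 + 1)/4; value = 5*sqrt(213)*log(11/2)/16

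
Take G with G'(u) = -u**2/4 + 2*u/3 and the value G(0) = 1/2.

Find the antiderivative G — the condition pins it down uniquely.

Integrate term by term and add the pieces.
A general antiderivative is -u**3/12 + u**2/3 + C.
The condition gives C = 1/2 - (0) = 1/2.
So G(u) = -u**3/12 + u**2/3 + 1/2.
Check: d/du[-u**3/12 + u**2/3 + 1/2] = -u**2/4 + 2*u/3 = G'(u).

G(u) = -u**3/12 + u**2/3 + 1/2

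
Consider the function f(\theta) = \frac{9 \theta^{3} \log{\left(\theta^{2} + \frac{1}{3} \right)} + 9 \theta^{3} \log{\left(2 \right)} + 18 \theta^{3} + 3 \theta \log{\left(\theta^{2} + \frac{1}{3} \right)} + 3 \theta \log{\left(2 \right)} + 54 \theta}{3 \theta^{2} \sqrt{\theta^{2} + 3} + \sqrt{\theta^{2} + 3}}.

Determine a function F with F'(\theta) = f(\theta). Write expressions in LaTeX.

Recognize the product-rule pattern: f = u'v + uv' with u = 3 \sqrt{\theta^{2} + 3}, v = \log{\left(2 \theta^{2} + \frac{2}{3} \right)}, so integration by parts undoes it.
Check: d/d\theta[3 \sqrt{\theta^{2} + 3} \log{\left(\theta^{2} + \frac{1}{3} \right)} + 3 \sqrt{\theta^{2} + 3} \log{\left(2 \right)}] = \frac{9 \theta^{3} \log{\left(\theta^{2} + \frac{1}{3} \right)} + 9 \theta^{3} \log{\left(2 \right)} + 18 \theta^{3} + 3 \theta \log{\left(\theta^{2} + \frac{1}{3} \right)} + 3 \theta \log{\left(2 \right)} + 54 \theta}{3 \theta^{2} \sqrt{\theta^{2} + 3} + \sqrt{\theta^{2} + 3}} = f(\theta).

An antiderivative is F(\theta) = 3 \sqrt{\theta^{2} + 3} \log{\left(\theta^{2} + \frac{1}{3} \right)} + 3 \sqrt{\theta^{2} + 3} \log{\left(2 \right)}.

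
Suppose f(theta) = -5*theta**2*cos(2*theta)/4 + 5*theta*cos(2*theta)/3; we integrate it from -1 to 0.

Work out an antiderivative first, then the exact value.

Antiderivative: F(theta) = -5*(6*theta**2*sin(2*theta) - 8*theta*sin(2*theta) + 6*theta*cos(2*theta) - 3*sin(2*theta) - 4*cos(2*theta))/48; value = -55*sin(2)/48 + 5/12 - 25*cos(2)/24

The integrand splits into summands that can be handled one at a time.
F(theta) = -5*(6*theta**2*sin(2*theta) - 8*theta*sin(2*theta) + 6*theta*cos(2*theta) - 3*sin(2*theta) - 4*cos(2*theta))/48 is an antiderivative of f.
Check: d/dtheta[-5*(6*theta**2*sin(2*theta) - 8*theta*sin(2*theta) + 6*theta*cos(2*theta) - 3*sin(2*theta) - 4*cos(2*theta))/48] = -5*theta**2*cos(2*theta)/4 + 5*theta*cos(2*theta)/3 = f(theta).
F(0) = 5/12; F(-1) = 25*cos(2)/24 + 55*sin(2)/48.
Integral = F(0) - F(-1) = -55*sin(2)/48 + 5/12 - 25*cos(2)/24.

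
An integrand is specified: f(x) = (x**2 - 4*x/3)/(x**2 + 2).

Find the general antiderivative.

F(x) = x - 2*log(x**2 + 2)/3 - sqrt(2)*atan(sqrt(2)*x/2) + C

Check any antiderivative F(x) by computing F'(x) and comparing it with f(x).
Check: d/dx[x - 2*log(x**2 + 2)/3 - sqrt(2)*atan(sqrt(2)*x/2)] = (3*x**2 - 4*x)/(3*x**2 + 6), which equals f(x).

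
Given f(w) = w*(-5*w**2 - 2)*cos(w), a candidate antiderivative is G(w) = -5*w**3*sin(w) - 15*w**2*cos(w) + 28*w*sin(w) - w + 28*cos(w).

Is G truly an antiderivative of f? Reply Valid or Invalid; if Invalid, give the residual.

d/dw[G] = -5*w**3*cos(w) - 2*w*cos(w) - 1
d/dw[G] - f(w) = -1 != 0.

Invalid: d/dw[G] - f = -1, which is not 0.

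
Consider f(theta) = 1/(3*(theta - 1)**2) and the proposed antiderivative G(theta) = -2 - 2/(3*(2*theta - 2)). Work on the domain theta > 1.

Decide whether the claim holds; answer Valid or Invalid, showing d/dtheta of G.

d/dtheta[G] = 1/(3*theta**2 - 6*theta + 3)
This equals f(theta) exactly, so the claim holds.

Valid - the claim checks out under differentiation.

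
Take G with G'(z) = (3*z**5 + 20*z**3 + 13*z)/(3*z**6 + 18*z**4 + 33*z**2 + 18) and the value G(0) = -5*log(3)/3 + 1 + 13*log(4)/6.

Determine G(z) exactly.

Any candidate G(z) must reproduce the stated G'(z) exactly.
A general antiderivative is -5*log(z**2 + 3)/3 + 5*log(2*z**2 + 4)/2 - log(4*z**2 + 4)/3 + C.
The condition gives C = -5*log(3)/3 + 1 + 13*log(4)/6 - (-5*log(3)/3 + 13*log(4)/6) = 1.
So G(z) = -5*log(z**2 + 3)/3 + 5*log(2*z**2 + 4)/2 - log(4*z**2 + 4)/3 + 1.
Check: d/dz[-5*log(z**2 + 3)/3 + 5*log(2*z**2 + 4)/2 - log(4*z**2 + 4)/3 + 1] = (3*z**5 + 20*z**3 + 13*z)/(3*z**6 + 18*z**4 + 33*z**2 + 18) = G'(z).

G(z) = -5*log(z**2 + 3)/3 + 5*log(2*z**2 + 4)/2 - log(4*z**2 + 4)/3 + 1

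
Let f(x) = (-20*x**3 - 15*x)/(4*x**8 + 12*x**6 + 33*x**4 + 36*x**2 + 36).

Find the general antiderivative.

F(x) = 5/(4*(x**4 + 3*x**2/2 + 3)) + C

f matches the chain-rule pattern g'(h)*h' with inner function h(x) = x**4 + 3*x**2/2 + 3; substituting u = h(x) collapses the integral.
Check: d/dx[5/(4*(x**4 + 3*x**2/2 + 3))] = (-20*x**3 - 15*x)/(4*x**8 + 12*x**6 + 33*x**4 + 36*x**2 + 36) = f(x).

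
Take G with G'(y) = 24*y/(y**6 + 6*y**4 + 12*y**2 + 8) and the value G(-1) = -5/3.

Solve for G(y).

G'(y) matches the chain-rule pattern g'(h)*h' with inner function h(y) = y**4/2 + 2*y**2 + 2; substituting u = h(y) collapses the integral.
A general antiderivative is -3/(y**4/2 + 2*y**2 + 2) + C.
The condition gives C = -5/3 - (-2/3) = -1.
So G(y) = (-y**4 - 4*y**2 - 10)/(y**4 + 4*y**2 + 4).
Check: d/dy[(-y**4 - 4*y**2 - 10)/(y**4 + 4*y**2 + 4)] = 24*y/(y**6 + 6*y**4 + 12*y**2 + 8) = G'(y).

G(y) = (-y**4 - 4*y**2 - 10)/(y**4 + 4*y**2 + 4)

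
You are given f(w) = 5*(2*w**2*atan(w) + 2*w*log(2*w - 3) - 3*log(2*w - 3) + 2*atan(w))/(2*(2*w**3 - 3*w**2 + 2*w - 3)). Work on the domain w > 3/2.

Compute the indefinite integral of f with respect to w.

f has the shape u'v + uv' for u = 5*atan(w)/2 and v = log(2*w - 3) — it is the derivative of the product u*v.
Check: d/dw[5*log(2*w - 3)*atan(w)/2] = (10*w**2*atan(w) + 10*w*log(2*w - 3) - 15*log(2*w - 3) + 10*atan(w))/(4*w**3 - 6*w**2 + 4*w - 6), which equals f(w).

F(w) = 5*log(2*w - 3)*atan(w)/2 + C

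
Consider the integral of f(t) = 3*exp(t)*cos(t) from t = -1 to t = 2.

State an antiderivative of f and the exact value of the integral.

Antiderivative: F(t) = 3*exp(t)*sin(t)/2 + 3*exp(t)*cos(t)/2; value = 3*exp(2)*cos(2)/2 - 3*exp(-1)*cos(1)/2 + 3*exp(-1)*sin(1)/2 + 3*exp(2)*sin(2)/2

Differentiate the proposed F(t) back; it has to land on f(t) exactly.
F(t) = 3*exp(t)*sin(t)/2 + 3*exp(t)*cos(t)/2 is an antiderivative of f.
Check: d/dt[3*exp(t)*sin(t)/2 + 3*exp(t)*cos(t)/2] = 3*exp(t)*cos(t) = f(t).
F(2) = 3*exp(2)*cos(2)/2 + 3*exp(2)*sin(2)/2; F(-1) = -3*exp(-1)*sin(1)/2 + 3*exp(-1)*cos(1)/2.
Integral = F(2) - F(-1) = 3*exp(2)*cos(2)/2 - 3*exp(-1)*cos(1)/2 + 3*exp(-1)*sin(1)/2 + 3*exp(2)*sin(2)/2.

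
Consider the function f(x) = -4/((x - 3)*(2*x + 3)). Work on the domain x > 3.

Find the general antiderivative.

Factor the denominator ((x - 3)*(2*x + 3)) and decompose: f = 8/(9*(2*x + 3)) - 4/(9*(x - 3)); each piece integrates to a log, atan, or power term.
Check: d/dx[4*(-log(x - 3) + log(x + 3/2))/9] = -4/(2*x**2 - 3*x - 9), which equals f(x).

F(x) = 4*(-log(x - 3) + log(x + 3/2))/9 + C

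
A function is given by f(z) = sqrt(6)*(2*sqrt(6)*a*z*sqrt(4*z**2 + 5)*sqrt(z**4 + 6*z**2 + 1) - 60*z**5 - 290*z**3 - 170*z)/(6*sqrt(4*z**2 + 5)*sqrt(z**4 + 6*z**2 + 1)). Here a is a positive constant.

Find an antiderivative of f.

For F(z) to be correct the identity F'(z) - f(z) = 0 must hold.
Check: d/dz[a*z**2 - 5*sqrt(2*z**2 + 5/2)*sqrt(z**4/3 + 2*z**2 + 1/3)] = sqrt(6)*(2*sqrt(6)*a*z*sqrt(4*z**2 + 5)*sqrt(z**4 + 6*z**2 + 1) - 60*z**5 - 290*z**3 - 170*z)/(6*sqrt(4*z**2 + 5)*sqrt(z**4 + 6*z**2 + 1)) = f(z).

An antiderivative is F(z) = a*z**2 - 5*sqrt(2*z**2 + 5/2)*sqrt(z**4/3 + 2*z**2 + 1/3).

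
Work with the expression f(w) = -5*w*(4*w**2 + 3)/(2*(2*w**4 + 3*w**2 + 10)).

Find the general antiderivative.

The substitution u = w**4/3 + w**2/2 + 5/3 works: f is exactly (dF/du)*(du/dw) for that inner function.
Check: d/dw[-5*log(w**4/3 + w**2/2 + 5/3)/4] = (-20*w**3 - 15*w)/(4*w**4 + 6*w**2 + 20), which equals f(w).

F(w) = -5*log(w**4/3 + w**2/2 + 5/3)/4 + C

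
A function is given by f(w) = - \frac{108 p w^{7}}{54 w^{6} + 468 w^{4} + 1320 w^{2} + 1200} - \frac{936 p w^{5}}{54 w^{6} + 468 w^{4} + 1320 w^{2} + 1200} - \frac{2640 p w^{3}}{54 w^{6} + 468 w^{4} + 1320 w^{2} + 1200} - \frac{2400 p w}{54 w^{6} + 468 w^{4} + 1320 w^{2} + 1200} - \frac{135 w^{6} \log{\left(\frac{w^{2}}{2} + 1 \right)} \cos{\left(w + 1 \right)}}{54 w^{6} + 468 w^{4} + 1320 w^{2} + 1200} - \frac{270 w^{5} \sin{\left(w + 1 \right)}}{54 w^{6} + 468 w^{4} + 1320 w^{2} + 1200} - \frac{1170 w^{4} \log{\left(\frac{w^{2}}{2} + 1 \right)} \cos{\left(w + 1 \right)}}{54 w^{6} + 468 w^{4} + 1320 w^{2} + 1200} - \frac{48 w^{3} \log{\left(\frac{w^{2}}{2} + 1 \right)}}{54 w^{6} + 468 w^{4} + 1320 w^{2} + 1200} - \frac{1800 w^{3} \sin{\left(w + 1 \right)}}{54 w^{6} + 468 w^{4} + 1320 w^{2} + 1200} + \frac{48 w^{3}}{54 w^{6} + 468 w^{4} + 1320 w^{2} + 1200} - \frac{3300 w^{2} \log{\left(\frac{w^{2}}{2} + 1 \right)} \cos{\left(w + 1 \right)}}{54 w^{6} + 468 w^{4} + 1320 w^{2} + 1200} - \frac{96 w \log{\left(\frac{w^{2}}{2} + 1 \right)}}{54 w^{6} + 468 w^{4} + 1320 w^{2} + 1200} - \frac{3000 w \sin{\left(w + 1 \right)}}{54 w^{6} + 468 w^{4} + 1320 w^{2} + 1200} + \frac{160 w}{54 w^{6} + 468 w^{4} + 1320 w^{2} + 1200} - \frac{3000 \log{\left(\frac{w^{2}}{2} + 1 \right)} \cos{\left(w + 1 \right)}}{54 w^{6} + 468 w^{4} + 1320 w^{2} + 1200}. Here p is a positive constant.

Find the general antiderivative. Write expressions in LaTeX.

F(w) = - p w^{2} - \frac{5 \log{\left(\frac{w^{2}}{2} + 1 \right)} \sin{\left(w + 1 \right)}}{2} + \frac{2 \log{\left(\frac{w^{2}}{2} + 1 \right)}}{\frac{9 w^{2}}{2} + 15} + C

The integrand splits into summands that can be handled one at a time.
Check: d/dw[- p w^{2} - \frac{5 \log{\left(\frac{w^{2}}{2} + 1 \right)} \sin{\left(w + 1 \right)}}{2} + \frac{2 \log{\left(\frac{w^{2}}{2} + 1 \right)}}{\frac{9 w^{2}}{2} + 15}] = \frac{- 108 p w^{7} - 936 p w^{5} - 2640 p w^{3} - 2400 p w - 135 w^{6} \log{\left(\frac{w^{2}}{2} + 1 \right)} \cos{\left(w + 1 \right)} - 270 w^{5} \sin{\left(w + 1 \right)} - 1170 w^{4} \log{\left(\frac{w^{2}}{2} + 1 \right)} \cos{\left(w + 1 \right)} - 48 w^{3} \log{\left(\frac{w^{2}}{2} + 1 \right)} - 1800 w^{3} \sin{\left(w + 1 \right)} + 48 w^{3} - 3300 w^{2} \log{\left(\frac{w^{2}}{2} + 1 \right)} \cos{\left(w + 1 \right)} - 96 w \log{\left(\frac{w^{2}}{2} + 1 \right)} - 3000 w \sin{\left(w + 1 \right)} + 160 w - 3000 \log{\left(\frac{w^{2}}{2} + 1 \right)} \cos{\left(w + 1 \right)}}{54 w^{6} + 468 w^{4} + 1320 w^{2} + 1200}, which equals f(w).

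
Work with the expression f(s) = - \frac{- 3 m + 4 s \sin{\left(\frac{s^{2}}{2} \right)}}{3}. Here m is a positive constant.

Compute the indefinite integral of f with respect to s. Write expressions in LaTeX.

Since d/ds undoes antidifferentiation here, F'(s) = f(s) is required of F(s).
Check: d/ds[\frac{3 m s + 4 \cos{\left(\frac{s^{2}}{2} \right)}}{3}] = m - \frac{4 s \sin{\left(\frac{s^{2}}{2} \right)}}{3}, which equals f(s).

F(s) = \frac{3 m s + 4 \cos{\left(\frac{s^{2}}{2} \right)}}{3} + C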